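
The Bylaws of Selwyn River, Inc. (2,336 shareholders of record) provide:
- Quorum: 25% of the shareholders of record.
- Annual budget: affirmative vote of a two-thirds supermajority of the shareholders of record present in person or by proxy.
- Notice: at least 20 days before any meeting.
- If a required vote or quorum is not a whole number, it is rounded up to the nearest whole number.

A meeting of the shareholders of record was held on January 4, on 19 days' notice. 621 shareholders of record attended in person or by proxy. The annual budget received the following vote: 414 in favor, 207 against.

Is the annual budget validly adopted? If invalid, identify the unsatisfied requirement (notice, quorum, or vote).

Invalid — notice requirement not satisfied.

Notice: 19 days given; 20 required. Not satisfied.
Quorum: 25% of 2,336 = 584; 621 present. Satisfied.
Vote: requires two-thirds of those present (621); 2/3 of 621 = 414, so 414 needed; 414 in favor. Satisfied.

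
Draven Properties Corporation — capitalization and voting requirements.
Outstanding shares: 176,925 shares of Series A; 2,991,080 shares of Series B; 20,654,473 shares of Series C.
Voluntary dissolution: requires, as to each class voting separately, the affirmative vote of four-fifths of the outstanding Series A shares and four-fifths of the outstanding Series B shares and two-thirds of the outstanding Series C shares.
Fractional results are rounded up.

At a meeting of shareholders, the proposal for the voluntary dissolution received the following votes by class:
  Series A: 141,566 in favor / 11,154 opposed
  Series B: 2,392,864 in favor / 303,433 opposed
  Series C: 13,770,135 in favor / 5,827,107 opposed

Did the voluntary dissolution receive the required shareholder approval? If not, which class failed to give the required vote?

Approved — every class gave the required vote.

Series A: 4/5 of 176925 = 141540; 141,540 required, 141,566 in favor — approved.
Series B: 4/5 of 2991080 = 2392864; 2,392,864 required, 2,392,864 in favor — approved.
Series C: 2/3 of 20654473 = 13769648.67, rounded up to 13769649; 13,769,649 required, 13,770,135 in favor — approved.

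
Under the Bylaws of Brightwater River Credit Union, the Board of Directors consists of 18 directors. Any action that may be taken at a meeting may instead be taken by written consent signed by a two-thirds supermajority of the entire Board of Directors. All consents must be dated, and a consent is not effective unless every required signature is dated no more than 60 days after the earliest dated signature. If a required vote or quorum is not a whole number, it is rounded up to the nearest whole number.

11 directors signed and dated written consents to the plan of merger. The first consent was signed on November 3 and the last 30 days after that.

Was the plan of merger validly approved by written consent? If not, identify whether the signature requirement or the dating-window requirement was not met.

Signatures required: a two-thirds supermajority of 18 — 2/3 of 18 = 12, so 12 needed; 11 signed. Insufficient.
Dating window: the latest signature is 30 days after the earliest; the limit is 60 days. Within the window.

Not effective — insufficient signatures.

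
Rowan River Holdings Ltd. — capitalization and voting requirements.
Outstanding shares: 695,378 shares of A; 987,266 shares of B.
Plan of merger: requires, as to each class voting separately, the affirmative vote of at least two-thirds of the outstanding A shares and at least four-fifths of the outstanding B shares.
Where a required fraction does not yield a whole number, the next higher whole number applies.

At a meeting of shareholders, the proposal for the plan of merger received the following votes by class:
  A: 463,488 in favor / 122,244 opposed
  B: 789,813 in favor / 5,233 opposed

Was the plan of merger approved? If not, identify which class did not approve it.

A: 2/3 of 695378 = 463585.33, rounded up to 463586; 463,586 required, 463,488 in favor — not approved.
B: 4/5 of 987266 = 789812.80, rounded up to 789813; 789,813 required, 789,813 in favor — approved.

Not approved — the A shares did not give the required vote.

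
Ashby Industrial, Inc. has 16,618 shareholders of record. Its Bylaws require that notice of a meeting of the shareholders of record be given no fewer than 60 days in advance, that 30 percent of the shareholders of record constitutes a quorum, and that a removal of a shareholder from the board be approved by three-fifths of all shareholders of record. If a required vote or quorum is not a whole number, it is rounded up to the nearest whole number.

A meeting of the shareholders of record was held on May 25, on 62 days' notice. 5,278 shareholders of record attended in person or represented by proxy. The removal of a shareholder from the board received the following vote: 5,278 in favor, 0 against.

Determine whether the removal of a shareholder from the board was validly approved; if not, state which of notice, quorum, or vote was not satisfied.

Invalid — vote requirement not satisfied.

Notice: 62 days given; 60 required. Satisfied.
Quorum: 30% of 16,618 = 4,985.40, rounded up to 4,986; 5,278 present. Satisfied.
Vote: requires three-fifths of all shareholders of record (16,618); 3/5 of 16618 = 9970.80, rounded up to 9971, so 9,971 needed; 5,278 in favor. Not satisfied.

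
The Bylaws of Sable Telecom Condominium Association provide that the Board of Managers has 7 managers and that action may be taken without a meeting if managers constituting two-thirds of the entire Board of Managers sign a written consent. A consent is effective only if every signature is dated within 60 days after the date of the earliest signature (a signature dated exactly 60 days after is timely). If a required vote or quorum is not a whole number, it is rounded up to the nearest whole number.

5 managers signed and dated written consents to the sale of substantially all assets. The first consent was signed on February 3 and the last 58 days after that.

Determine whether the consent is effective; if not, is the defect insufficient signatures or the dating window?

Effective — both the signature and dating-window requirements are satisfied.

Signatures required: two-thirds of 7 — 2/3 of 7 = 4.67, rounded up to 5, so 5 needed; 5 signed. Sufficient.
Dating window: the latest signature is 58 days after the earliest; the limit is 60 days. Within the window.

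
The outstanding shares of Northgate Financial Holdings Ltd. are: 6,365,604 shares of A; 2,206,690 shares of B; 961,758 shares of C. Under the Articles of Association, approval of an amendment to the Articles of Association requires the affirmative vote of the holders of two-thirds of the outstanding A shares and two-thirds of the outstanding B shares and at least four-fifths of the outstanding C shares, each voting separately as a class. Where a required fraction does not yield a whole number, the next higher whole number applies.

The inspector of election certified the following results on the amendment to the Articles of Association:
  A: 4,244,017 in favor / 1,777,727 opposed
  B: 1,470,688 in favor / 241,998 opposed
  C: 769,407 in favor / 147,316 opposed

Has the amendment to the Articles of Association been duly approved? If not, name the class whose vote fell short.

A: 2/3 of 6365604 = 4243736; 4,243,736 required, 4,244,017 in favor — approved.
B: 2/3 of 2206690 = 1471126.67, rounded up to 1471127; 1,471,127 required, 1,470,688 in favor — not approved.
C: 4/5 of 961758 = 769406.40, rounded up to 769407; 769,407 required, 769,407 in favor — approved.

Not approved — the B shares did not give the required vote.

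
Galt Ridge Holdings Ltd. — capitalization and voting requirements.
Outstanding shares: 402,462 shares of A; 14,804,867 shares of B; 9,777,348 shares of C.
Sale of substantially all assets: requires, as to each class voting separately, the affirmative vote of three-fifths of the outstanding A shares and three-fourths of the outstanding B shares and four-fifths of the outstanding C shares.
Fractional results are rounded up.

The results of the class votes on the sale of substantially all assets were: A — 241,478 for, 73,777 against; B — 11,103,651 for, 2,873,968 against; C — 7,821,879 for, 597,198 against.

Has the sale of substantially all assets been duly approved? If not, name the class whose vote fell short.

A: 3/5 of 402462 = 241477.20, rounded up to 241478; 241,478 required, 241,478 in favor — approved.
B: 3/4 of 14804867 = 11103650.25, rounded up to 11103651; 11,103,651 required, 11,103,651 in favor — approved.
C: 4/5 of 9777348 = 7821878.40, rounded up to 7821879; 7,821,879 required, 7,821,879 in favor — approved.

Approved — every class gave the required vote.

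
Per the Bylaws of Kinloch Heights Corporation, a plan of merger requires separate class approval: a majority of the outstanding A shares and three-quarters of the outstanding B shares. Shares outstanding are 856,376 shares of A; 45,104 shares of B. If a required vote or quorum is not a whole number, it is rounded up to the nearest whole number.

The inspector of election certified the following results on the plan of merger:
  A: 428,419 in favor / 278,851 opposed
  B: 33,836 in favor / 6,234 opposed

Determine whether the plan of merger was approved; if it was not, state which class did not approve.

A: a majority of 856376 is 428189; 428,189 required, 428,419 in favor — approved.
B: 3/4 of 45104 = 33828; 33,828 required, 33,836 in favor — approved.

Approved — every class gave the required vote.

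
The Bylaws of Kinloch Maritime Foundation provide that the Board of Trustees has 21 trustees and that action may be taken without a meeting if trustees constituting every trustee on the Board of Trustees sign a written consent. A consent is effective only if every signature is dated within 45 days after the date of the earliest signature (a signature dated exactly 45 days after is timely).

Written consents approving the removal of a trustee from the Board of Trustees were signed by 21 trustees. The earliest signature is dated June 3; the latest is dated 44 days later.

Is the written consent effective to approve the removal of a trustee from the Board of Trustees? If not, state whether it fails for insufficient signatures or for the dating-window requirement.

Effective — both the signature and dating-window requirements are satisfied.

Signatures required: the unanimous vote of 21 — unanimous means all 21, so 21 needed; 21 signed. Sufficient.
Dating window: the latest signature is 44 days after the earliest; the limit is 45 days. Within the window.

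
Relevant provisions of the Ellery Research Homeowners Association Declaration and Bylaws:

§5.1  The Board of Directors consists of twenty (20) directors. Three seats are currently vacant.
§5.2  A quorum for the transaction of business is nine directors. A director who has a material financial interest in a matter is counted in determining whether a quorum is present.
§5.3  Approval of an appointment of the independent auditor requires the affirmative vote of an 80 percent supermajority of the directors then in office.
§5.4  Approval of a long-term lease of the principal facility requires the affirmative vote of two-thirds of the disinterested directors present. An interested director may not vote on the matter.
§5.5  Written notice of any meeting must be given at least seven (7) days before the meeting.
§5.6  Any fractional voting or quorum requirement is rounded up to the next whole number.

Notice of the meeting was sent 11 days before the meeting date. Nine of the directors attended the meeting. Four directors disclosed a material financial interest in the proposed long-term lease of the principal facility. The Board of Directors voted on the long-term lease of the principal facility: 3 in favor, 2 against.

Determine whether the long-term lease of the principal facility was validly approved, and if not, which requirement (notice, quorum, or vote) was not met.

Notice: 11 days given; 7 required (11 ≥ 7). Satisfied.
Quorum: 9 present (interested directors count toward quorum); quorum is 9. Satisfied.
Vote: the long-term lease of the principal facility requires two-thirds of the disinterested directors present (9 − 4 = 5). 2/3 of 5 = 3.33, rounded up to 4, so 4 affirmative votes are needed; 3 voted in favor. Not satisfied.

Invalid — vote requirement not satisfied.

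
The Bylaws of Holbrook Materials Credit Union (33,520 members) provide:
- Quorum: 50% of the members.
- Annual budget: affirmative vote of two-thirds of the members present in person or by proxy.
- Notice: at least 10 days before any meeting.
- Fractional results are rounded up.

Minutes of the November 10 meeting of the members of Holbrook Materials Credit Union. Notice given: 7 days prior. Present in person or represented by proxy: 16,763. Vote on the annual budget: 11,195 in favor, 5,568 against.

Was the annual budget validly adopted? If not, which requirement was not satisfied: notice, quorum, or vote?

Notice: 7 days given; 10 required. Not satisfied.
Quorum: 50% of 33,520 = 16,760; 16,763 present. Satisfied.
Vote: requires two-thirds of those present (16,763); 2/3 of 16763 = 11175.33, rounded up to 11176, so 11,176 needed; 11,195 in favor. Satisfied.

Invalid — notice requirement not satisfied.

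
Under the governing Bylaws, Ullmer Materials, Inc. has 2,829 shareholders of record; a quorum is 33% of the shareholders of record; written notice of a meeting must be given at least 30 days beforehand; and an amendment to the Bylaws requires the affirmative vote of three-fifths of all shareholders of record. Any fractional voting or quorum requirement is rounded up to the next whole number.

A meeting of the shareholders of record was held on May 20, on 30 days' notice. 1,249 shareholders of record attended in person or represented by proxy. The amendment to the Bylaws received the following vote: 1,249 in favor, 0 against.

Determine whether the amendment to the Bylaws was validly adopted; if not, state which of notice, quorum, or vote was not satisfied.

Invalid — vote requirement not satisfied.

Notice: 30 days given; 30 required. Satisfied.
Quorum: 33% of 2,829 = 933.57, rounded up to 934; 1,249 present. Satisfied.
Vote: requires three-fifths of all shareholders of record (2,829); 3/5 of 2829 = 1697.40, rounded up to 1698, so 1,698 needed; 1,249 in favor. Not satisfied.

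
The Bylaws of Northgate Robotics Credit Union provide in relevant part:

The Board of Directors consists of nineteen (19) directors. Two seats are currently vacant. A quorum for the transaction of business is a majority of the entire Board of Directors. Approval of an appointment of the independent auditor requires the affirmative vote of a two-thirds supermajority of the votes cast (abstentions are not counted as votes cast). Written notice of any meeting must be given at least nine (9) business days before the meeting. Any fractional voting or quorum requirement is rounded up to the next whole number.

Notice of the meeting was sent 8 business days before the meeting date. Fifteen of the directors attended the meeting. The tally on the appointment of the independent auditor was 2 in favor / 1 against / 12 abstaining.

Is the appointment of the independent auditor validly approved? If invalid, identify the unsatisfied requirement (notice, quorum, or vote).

Notice: 8 business days given; 9 required (8 < 9). Not satisfied.
Quorum: 15 present; quorum is 10. Satisfied.
Vote: the appointment of the independent auditor requires two-thirds of the votes cast (15 present − 12 abstaining = 3). 2/3 of 3 = 2, so 2 affirmative votes are needed; 2 voted in favor. Satisfied.

Invalid — notice requirement not satisfied.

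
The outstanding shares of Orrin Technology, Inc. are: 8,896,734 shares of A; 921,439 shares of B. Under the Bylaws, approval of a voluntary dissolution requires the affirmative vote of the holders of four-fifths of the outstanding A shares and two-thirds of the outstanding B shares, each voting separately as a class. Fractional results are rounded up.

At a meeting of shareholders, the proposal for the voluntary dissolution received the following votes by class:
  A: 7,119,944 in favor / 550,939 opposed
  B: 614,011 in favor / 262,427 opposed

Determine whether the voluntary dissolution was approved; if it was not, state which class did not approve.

Not approved — the B shares did not give the required vote.

A: 4/5 of 8896734 = 7117387.20, rounded up to 7117388; 7,117,388 required, 7,119,944 in favor — approved.
B: 2/3 of 921439 = 614292.67, rounded up to 614293; 614,293 required, 614,011 in favor — not approved.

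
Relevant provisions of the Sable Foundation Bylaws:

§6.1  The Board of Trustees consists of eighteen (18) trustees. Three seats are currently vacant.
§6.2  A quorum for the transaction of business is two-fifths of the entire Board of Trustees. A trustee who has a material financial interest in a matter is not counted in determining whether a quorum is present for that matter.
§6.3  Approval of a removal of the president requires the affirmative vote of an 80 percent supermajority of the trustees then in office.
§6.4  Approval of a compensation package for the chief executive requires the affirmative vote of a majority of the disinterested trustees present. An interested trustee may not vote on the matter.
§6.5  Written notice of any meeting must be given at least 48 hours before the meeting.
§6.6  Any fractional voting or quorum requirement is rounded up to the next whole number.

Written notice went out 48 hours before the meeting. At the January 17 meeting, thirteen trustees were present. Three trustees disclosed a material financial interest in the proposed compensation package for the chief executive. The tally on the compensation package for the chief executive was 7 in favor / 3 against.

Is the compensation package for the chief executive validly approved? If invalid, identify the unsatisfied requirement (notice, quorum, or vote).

Valid — all requirements satisfied.

Notice: 48 hours given; 48 required (48 ≥ 48). Satisfied.
Quorum: 13 present, but the 3 interested trustees do not count, leaving 10. Quorum is 8. Satisfied.
Vote: the compensation package for the chief executive requires a majority of the disinterested trustees present (13 − 3 = 10). A majority of 10 is 6, so 6 affirmative votes are needed; 7 voted in favor. Satisfied.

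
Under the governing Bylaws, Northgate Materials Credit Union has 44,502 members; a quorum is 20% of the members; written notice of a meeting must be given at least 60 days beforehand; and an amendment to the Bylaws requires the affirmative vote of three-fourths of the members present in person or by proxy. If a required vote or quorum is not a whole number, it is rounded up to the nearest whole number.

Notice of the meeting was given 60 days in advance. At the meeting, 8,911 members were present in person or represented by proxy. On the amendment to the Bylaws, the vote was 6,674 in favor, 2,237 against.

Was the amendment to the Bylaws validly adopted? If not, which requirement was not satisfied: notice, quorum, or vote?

Notice: 60 days given; 60 required. Satisfied.
Quorum: 20% of 44,502 = 8,900.40, rounded up to 8,901; 8,911 present. Satisfied.
Vote: requires three-fourths of those present (8,911); 3/4 of 8911 = 6683.25, rounded up to 6684, so 6,684 needed; 6,674 in favor. Not satisfied.

Invalid — vote requirement not satisfied.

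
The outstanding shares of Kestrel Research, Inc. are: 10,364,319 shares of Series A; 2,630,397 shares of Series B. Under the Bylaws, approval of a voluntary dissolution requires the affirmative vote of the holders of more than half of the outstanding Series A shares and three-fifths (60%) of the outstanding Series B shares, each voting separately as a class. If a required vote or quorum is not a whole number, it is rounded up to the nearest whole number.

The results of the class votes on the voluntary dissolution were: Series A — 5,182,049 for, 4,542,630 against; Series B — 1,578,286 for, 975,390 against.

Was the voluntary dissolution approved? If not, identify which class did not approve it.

Series A: a majority of 10364319 is 5182160; 5,182,160 required, 5,182,049 in favor — not approved.
Series B: 3/5 of 2630397 = 1578238.20, rounded up to 1578239; 1,578,239 required, 1,578,286 in favor — approved.

Not approved — the Series A shares did not give the required vote.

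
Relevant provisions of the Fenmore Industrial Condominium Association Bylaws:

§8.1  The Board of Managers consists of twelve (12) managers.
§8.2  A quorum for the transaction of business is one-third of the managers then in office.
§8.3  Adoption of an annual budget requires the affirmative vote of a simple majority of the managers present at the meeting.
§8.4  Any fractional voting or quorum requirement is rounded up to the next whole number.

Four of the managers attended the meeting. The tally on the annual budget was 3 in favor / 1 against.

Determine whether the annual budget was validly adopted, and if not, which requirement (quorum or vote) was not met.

Valid — all requirements satisfied.

Quorum: 4 present; quorum is 4. Satisfied.
Vote: the annual budget requires a majority of the managers present (4). A majority of 4 is 3, so 3 affirmative votes are needed; 3 voted in favor. Satisfied.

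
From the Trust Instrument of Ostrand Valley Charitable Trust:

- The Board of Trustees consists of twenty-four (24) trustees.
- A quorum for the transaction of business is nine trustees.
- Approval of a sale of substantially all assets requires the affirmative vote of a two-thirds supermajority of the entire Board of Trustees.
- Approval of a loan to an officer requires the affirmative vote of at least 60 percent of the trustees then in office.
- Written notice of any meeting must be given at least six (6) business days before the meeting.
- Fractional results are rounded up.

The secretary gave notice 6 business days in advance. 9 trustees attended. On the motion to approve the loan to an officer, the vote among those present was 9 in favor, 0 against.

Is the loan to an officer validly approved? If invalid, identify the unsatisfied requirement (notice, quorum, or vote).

Notice: 6 business days given; 6 required (6 ≥ 6). Satisfied.
Quorum: 9 present; quorum is 9. Satisfied.
Vote: the loan to an officer requires three-fifths of the trustees then in office (24). 3/5 of 24 = 14.40, rounded up to 15, so 15 affirmative votes are needed; 9 voted in favor. Not satisfied.

Invalid — vote requirement not satisfied.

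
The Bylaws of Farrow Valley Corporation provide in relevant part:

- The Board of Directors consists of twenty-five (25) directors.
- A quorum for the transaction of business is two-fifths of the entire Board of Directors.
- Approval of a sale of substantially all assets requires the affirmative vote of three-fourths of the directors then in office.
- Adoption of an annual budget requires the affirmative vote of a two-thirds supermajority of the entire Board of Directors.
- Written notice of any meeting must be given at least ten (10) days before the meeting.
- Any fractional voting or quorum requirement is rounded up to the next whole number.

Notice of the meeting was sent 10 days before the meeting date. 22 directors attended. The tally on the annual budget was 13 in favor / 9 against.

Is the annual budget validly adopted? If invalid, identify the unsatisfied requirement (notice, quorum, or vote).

Notice: 10 days given; 10 required (10 ≥ 10). Satisfied.
Quorum: 22 present; quorum is 10. Satisfied.
Vote: the annual budget requires two-thirds of the entire Board of Directors (25). 2/3 of 25 = 16.67, rounded up to 17, so 17 affirmative votes are needed; 13 voted in favor. Not satisfied.

Invalid — vote requirement not satisfied.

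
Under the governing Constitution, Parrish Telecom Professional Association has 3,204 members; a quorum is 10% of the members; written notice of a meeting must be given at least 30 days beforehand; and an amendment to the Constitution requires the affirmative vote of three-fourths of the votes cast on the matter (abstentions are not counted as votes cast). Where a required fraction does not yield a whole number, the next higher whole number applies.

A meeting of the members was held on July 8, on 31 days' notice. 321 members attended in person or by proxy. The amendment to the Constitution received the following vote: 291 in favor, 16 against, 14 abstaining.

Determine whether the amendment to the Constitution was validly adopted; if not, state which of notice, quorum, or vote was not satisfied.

Notice: 31 days given; 30 required. Satisfied.
Quorum: 10% of 3,204 = 320.40, rounded up to 321; 321 present. Satisfied.
Vote: requires three-fourths of the votes cast (321 − 14 abstaining = 307); 3/4 of 307 = 230.25, rounded up to 231, so 231 needed; 291 in favor. Satisfied.

Valid — all requirements satisfied.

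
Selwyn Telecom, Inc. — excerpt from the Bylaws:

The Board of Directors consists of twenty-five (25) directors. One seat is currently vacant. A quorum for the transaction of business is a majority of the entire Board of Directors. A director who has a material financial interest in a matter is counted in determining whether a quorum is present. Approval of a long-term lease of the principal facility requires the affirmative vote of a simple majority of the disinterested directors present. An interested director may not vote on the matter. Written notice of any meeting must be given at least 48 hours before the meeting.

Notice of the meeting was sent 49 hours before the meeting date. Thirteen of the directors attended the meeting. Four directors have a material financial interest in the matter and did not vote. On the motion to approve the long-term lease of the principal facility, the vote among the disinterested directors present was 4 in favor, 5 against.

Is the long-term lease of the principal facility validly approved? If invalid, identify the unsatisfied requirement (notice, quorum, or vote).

Invalid — vote requirement not satisfied.

Notice: 49 hours given; 48 required (49 ≥ 48). Satisfied.
Quorum: 13 present (interested directors count toward quorum); quorum is 13. Satisfied.
Vote: the long-term lease of the principal facility requires a majority of the disinterested directors present (13 − 4 = 9). A majority of 9 is 5, so 5 affirmative votes are needed; 4 voted in favor. Not satisfied.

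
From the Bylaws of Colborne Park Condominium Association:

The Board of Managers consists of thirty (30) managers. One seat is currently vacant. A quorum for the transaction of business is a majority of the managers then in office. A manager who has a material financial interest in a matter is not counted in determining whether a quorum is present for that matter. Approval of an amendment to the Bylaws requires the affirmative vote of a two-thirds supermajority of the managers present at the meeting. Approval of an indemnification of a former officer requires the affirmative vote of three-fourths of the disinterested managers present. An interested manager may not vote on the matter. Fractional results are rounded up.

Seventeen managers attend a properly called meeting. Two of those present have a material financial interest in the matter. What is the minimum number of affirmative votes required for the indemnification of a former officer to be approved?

The indemnification of a former officer requires three-fourths of the disinterested managers present (17 − 2 = 15).
3/4 of 15 = 11.25, rounded up to 12.

12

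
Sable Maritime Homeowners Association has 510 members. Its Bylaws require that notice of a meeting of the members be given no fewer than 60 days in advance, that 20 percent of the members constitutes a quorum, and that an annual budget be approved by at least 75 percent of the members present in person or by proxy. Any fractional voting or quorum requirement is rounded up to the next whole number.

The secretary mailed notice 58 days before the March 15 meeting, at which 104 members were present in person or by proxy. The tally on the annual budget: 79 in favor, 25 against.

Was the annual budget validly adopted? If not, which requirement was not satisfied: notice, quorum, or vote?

Invalid — notice requirement not satisfied.

Notice: 58 days given; 60 required. Not satisfied.
Quorum: 20% of 510 = 102; 104 present. Satisfied.
Vote: requires three-fourths of those present (104); 3/4 of 104 = 78, so 78 needed; 79 in favor. Satisfied.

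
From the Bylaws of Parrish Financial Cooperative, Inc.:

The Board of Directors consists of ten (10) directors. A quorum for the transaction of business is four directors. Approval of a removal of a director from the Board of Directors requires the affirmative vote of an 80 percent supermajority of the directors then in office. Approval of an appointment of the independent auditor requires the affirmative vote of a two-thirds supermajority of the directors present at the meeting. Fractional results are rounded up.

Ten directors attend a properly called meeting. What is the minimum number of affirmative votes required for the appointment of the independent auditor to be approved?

7

The appointment of the independent auditor requires two-thirds of the directors present (10).
2/3 of 10 = 6.67, rounded up to 7.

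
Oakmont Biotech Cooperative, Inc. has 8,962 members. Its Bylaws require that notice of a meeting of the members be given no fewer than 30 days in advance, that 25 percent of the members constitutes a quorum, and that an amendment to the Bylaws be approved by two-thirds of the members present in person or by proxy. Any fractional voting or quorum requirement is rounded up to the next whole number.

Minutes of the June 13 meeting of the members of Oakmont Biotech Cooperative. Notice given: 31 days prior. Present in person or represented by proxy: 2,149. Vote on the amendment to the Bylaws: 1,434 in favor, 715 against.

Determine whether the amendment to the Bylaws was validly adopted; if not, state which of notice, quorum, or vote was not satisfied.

Invalid — quorum requirement not satisfied.

Notice: 31 days given; 30 required. Satisfied.
Quorum: 25% of 8,962 = 2,240.50, rounded up to 2,241; 2,149 present. Not satisfied.
Vote: requires two-thirds of those present (2,149); 2/3 of 2149 = 1432.67, rounded up to 1433, so 1,433 needed; 1,434 in favor. Satisfied.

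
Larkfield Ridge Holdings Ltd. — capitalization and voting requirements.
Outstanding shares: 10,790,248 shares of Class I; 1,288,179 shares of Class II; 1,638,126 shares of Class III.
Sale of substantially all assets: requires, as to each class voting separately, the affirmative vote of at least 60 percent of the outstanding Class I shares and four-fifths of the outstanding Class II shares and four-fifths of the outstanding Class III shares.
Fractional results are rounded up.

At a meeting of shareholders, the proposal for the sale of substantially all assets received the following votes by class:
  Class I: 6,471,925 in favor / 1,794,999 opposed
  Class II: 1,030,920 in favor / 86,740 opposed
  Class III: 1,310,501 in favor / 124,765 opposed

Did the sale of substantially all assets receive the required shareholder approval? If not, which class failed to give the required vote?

Class I: 3/5 of 10790248 = 6474148.80, rounded up to 6474149; 6,474,149 required, 6,471,925 in favor — not approved.
Class II: 4/5 of 1288179 = 1030543.20, rounded up to 1030544; 1,030,544 required, 1,030,920 in favor — approved.
Class III: 4/5 of 1638126 = 1310500.80, rounded up to 1310501; 1,310,501 required, 1,310,501 in favor — approved.

Not approved — the Class I shares did not give the required vote.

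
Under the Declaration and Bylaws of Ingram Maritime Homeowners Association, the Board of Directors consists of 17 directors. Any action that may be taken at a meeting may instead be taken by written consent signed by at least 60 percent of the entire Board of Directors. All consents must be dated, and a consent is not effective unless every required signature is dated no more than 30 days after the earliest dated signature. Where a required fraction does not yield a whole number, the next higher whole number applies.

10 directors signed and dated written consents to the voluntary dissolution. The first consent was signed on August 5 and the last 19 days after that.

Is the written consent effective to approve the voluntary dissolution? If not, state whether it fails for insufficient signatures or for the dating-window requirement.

Not effective — insufficient signatures.

Signatures required: at least 60 percent of 17 — 3/5 of 17 = 10.20, rounded up to 11, so 11 needed; 10 signed. Insufficient.
Dating window: the latest signature is 19 days after the earliest; the limit is 30 days. Within the window.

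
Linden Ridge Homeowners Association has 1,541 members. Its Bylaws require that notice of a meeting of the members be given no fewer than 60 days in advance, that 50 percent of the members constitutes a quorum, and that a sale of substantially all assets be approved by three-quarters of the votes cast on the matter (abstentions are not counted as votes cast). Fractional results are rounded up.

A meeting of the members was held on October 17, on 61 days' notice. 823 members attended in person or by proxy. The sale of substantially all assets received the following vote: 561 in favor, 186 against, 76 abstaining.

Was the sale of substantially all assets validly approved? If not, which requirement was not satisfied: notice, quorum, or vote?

Valid — all requirements satisfied.

Notice: 61 days given; 60 required. Satisfied.
Quorum: 50% of 1,541 = 770.50, rounded up to 771; 823 present. Satisfied.
Vote: requires three-fourths of the votes cast (823 − 76 abstaining = 747); 3/4 of 747 = 560.25, rounded up to 561, so 561 needed; 561 in favor. Satisfied.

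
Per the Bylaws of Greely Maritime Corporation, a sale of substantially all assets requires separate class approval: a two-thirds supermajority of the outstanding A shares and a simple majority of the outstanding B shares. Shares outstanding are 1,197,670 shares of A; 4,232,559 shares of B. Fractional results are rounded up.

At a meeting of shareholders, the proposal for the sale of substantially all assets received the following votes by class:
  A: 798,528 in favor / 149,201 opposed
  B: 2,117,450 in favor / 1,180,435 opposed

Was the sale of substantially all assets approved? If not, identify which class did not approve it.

A: 2/3 of 1197670 = 798446.67, rounded up to 798447; 798,447 required, 798,528 in favor — approved.
B: a majority of 4232559 is 2116280; 2,116,280 required, 2,117,450 in favor — approved.

Approved — every class gave the required vote.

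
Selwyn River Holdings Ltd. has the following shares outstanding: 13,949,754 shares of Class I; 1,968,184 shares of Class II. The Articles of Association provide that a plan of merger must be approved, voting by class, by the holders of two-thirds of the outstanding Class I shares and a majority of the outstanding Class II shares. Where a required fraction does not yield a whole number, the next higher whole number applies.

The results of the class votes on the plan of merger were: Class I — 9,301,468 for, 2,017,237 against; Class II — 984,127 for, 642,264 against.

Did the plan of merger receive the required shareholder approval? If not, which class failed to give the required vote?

Class I: 2/3 of 13949754 = 9299836; 9,299,836 required, 9,301,468 in favor — approved.
Class II: a majority of 1968184 is 984093; 984,093 required, 984,127 in favor — approved.

Approved — every class gave the required vote.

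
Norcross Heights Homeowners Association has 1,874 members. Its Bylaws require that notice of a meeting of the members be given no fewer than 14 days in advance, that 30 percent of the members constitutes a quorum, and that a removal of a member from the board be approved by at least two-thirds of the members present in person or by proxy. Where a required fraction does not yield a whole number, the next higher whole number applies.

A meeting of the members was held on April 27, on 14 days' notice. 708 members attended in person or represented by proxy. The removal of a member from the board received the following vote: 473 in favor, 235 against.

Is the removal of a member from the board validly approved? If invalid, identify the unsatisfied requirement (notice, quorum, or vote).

Notice: 14 days given; 14 required. Satisfied.
Quorum: 30% of 1,874 = 562.20, rounded up to 563; 708 present. Satisfied.
Vote: requires two-thirds of those present (708); 2/3 of 708 = 472, so 472 needed; 473 in favor. Satisfied.

Valid — all requirements satisfied.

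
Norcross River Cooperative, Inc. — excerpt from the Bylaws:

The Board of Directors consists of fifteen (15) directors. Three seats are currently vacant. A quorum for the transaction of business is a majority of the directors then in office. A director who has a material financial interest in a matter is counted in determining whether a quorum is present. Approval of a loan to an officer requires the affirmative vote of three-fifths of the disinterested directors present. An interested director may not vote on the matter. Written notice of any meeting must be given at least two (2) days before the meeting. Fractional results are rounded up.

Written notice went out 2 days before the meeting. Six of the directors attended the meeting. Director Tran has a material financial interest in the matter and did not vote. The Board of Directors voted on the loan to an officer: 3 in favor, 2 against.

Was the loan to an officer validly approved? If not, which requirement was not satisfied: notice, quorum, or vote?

Invalid — quorum requirement not satisfied.

Notice: 2 days given; 2 required (2 ≥ 2). Satisfied.
Quorum: 6 present (interested directors count toward quorum); quorum is 7. Not satisfied.
Vote: the loan to an officer requires three-fifths of the disinterested directors present (6 − 1 = 5). 3/5 of 5 = 3, so 3 affirmative votes are needed; 3 voted in favor. Satisfied. (Moot — without a quorum no business can be validly transacted.)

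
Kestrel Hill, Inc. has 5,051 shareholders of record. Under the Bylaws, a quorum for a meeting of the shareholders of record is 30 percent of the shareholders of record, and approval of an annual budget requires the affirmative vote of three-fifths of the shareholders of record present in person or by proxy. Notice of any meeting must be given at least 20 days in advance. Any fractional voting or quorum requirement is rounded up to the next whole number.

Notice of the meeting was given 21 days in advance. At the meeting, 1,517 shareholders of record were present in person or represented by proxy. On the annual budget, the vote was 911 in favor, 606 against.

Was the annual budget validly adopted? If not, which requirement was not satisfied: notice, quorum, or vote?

Notice: 21 days given; 20 required. Satisfied.
Quorum: 30% of 5,051 = 1,515.30, rounded up to 1,516; 1,517 present. Satisfied.
Vote: requires three-fifths of those present (1,517); 3/5 of 1517 = 910.20, rounded up to 911, so 911 needed; 911 in favor. Satisfied.

Valid — all requirements satisfied.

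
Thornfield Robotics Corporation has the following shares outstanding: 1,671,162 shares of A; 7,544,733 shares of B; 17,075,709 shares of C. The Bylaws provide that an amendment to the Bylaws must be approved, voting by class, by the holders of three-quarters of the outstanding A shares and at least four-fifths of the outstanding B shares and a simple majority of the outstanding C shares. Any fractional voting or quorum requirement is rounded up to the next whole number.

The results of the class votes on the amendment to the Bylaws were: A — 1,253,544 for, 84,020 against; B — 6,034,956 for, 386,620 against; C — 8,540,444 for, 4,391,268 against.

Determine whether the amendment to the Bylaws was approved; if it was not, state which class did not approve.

A: 3/4 of 1671162 = 1253371.50, rounded up to 1253372; 1,253,372 required, 1,253,544 in favor — approved.
B: 4/5 of 7544733 = 6035786.40, rounded up to 6035787; 6,035,787 required, 6,034,956 in favor — not approved.
C: a majority of 17075709 is 8537855; 8,537,855 required, 8,540,444 in favor — approved.

Not approved — the B shares did not give the required vote.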